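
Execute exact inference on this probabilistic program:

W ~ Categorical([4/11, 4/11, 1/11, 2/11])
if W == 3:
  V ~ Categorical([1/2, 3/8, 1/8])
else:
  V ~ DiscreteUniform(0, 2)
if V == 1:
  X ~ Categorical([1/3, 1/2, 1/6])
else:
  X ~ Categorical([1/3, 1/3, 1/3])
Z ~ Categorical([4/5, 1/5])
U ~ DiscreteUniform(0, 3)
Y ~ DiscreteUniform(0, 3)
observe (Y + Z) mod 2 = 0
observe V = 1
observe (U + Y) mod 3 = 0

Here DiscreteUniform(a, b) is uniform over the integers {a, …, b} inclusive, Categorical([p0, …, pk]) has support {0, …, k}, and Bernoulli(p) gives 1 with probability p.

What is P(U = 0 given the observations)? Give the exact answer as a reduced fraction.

Enumerate traces; 72 have nonzero weight after conditioning:
  (W=0, V=1, X=0, Z=0, U=0, Y=0) weight 1/495
  (W=0, V=1, X=0, Z=0, U=1, Y=2) weight 1/495
  (W=0, V=1, X=0, Z=0, U=3, Y=0) weight 1/495
  (W=0, V=1, X=0, Z=1, U=0, Y=3) weight 1/1980
  (W=0, V=1, X=0, Z=1, U=2, Y=1) weight 1/1980
  (W=0, V=1, X=0, Z=1, U=3, Y=3) weight 1/1980
  (W=0, V=1, X=1, Z=0, U=0, Y=0) weight 1/330
  (W=0, V=1, X=1, Z=0, U=1, Y=2) weight 1/330
  … 64 more
Group by U:
  weight(U=0) = 15/704
  weight(U=1) = 3/176
  weight(U=2) = 3/704
  weight(U=3) = 15/704
Total weight = 15/704 + 3/176 + 3/704 + 15/704 = 45/704
P(U=0 | obs) = 15/704 / 45/704 = 1/3
P(U=1 | obs) = 3/176 / 45/704 = 4/15
P(U=2 | obs) = 3/704 / 45/704 = 1/15
P(U=3 | obs) = 15/704 / 45/704 = 1/3

P(U = 0 | obs) = 1/3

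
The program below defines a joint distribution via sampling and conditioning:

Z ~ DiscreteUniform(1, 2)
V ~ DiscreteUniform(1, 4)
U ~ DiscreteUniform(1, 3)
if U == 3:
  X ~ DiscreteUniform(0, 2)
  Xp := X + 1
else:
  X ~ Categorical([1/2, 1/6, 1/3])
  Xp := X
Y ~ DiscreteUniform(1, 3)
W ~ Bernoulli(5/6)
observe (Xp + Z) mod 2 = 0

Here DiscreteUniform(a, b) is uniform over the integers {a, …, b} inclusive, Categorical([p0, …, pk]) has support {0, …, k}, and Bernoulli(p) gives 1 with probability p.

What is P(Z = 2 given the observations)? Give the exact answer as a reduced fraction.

P(Z = 2 | obs) = 2/3

Enumerate traces; 216 have nonzero weight after conditioning:
  (Z=1, V=1, U=1, X=1, Y=1, W=0) weight 1/2592
  (Z=1, V=1, U=1, X=1, Y=1, W=1) weight 5/2592
  (Z=1, V=1, U=1, X=1, Y=2, W=0) weight 1/2592
  (Z=1, V=1, U=1, X=1, Y=2, W=1) weight 5/2592
  (Z=1, V=1, U=1, X=1, Y=3, W=0) weight 1/2592
  (Z=1, V=1, U=1, X=1, Y=3, W=1) weight 5/2592
  (Z=1, V=1, U=2, X=1, Y=1, W=0) weight 1/2592
  (Z=1, V=1, U=2, X=1, Y=1, W=1) weight 5/2592
  (Z=2, V=1, U=1, X=0, Y=1, W=0) weight 1/864
  … 207 more
Group by Z:
  weight(Z=1) = 1/6
  weight(Z=2) = 1/3
Total weight = 1/6 + 1/3 = 1/2
P(Z=1 | obs) = 1/6 / 1/2 = 1/3
P(Z=2 | obs) = 1/3 / 1/2 = 2/3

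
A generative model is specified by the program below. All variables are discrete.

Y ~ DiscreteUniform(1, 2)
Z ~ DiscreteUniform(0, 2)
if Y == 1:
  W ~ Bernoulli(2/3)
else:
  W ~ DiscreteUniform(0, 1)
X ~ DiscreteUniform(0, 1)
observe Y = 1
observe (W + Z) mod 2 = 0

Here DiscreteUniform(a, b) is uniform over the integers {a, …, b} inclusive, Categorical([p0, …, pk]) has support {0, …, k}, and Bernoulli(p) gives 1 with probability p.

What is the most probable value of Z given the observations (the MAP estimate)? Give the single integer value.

Enumerate traces; 6 have nonzero weight after conditioning:
  (Y=1, Z=0, W=0, X=0) weight 1/36
  (Y=1, Z=0, W=0, X=1) weight 1/36
  (Y=1, Z=1, W=1, X=0) weight 1/18
  (Y=1, Z=1, W=1, X=1) weight 1/18
  (Y=1, Z=2, W=0, X=0) weight 1/36
  (Y=1, Z=2, W=0, X=1) weight 1/36
Group by Z:
  weight(Z=0) = 1/18
  weight(Z=1) = 1/9
  weight(Z=2) = 1/18
Total weight = 1/18 + 1/9 + 1/18 = 2/9
P(Z=0 | obs) = 1/18 / 2/9 = 1/4
P(Z=1 | obs) = 1/9 / 2/9 = 1/2
P(Z=2 | obs) = 1/18 / 2/9 = 1/4
argmax = 1

argmax_v P(Z = v | obs) = 1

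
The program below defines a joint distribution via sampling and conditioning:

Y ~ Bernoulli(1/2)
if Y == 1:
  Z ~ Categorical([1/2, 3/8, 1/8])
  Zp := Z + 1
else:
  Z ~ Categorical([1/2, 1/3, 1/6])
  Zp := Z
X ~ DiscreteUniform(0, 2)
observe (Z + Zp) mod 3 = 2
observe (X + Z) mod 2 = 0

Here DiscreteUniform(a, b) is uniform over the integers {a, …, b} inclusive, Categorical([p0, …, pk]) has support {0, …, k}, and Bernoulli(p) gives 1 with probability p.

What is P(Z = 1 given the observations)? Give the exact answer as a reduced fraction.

Enumerate traces; 3 have nonzero weight after conditioning:
  (Y=0, Z=1, X=1) weight 1/18
  (Y=1, Z=2, X=0) weight 1/48
  (Y=1, Z=2, X=2) weight 1/48
Group by Z:
  weight(Z=1) = 1/18
  weight(Z=2) = 1/24
Total weight = 1/18 + 1/24 = 7/72
P(Z=1 | obs) = 1/18 / 7/72 = 4/7
P(Z=2 | obs) = 1/24 / 7/72 = 3/7

P(Z = 1 | obs) = 4/7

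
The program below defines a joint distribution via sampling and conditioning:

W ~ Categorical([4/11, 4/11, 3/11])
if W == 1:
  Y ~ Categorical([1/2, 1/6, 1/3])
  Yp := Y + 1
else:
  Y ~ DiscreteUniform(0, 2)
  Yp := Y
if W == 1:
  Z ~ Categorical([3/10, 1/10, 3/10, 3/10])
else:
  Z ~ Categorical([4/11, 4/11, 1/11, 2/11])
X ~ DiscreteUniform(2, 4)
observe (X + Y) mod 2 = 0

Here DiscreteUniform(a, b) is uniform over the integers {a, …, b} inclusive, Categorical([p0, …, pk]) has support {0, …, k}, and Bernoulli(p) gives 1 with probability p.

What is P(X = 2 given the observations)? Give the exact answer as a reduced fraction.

P(X = 2 | obs) = 8/19

Enumerate traces; 60 have nonzero weight after conditioning:
  (W=0, Y=0, Z=0, X=2) weight 16/1089
  (W=0, Y=0, Z=0, X=4) weight 16/1089
  (W=0, Y=0, Z=1, X=2) weight 16/1089
  (W=0, Y=0, Z=1, X=4) weight 16/1089
  (W=0, Y=0, Z=2, X=2) weight 4/1089
  (W=0, Y=0, Z=2, X=4) weight 4/1089
  (W=0, Y=0, Z=3, X=2) weight 8/1089
  (W=0, Y=0, Z=3, X=4) weight 8/1089
  (W=0, Y=1, Z=0, X=3) weight 16/1089
  … 51 more
Group by X:
  weight(X=2) = 8/33
  weight(X=3) = 1/11
  weight(X=4) = 8/33
Total weight = 8/33 + 1/11 + 8/33 = 19/33
P(X=2 | obs) = 8/33 / 19/33 = 8/19
P(X=3 | obs) = 1/11 / 19/33 = 3/19
P(X=4 | obs) = 8/33 / 19/33 = 8/19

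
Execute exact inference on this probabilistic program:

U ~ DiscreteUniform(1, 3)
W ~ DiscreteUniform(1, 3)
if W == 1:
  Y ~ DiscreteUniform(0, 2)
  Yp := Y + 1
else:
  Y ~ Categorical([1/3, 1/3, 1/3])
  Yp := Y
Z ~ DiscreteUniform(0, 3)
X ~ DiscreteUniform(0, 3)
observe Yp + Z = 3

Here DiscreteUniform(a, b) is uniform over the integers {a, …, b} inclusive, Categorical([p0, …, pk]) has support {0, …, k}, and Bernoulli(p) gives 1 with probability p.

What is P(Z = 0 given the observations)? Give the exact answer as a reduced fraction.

Enumerate traces; 108 have nonzero weight after conditioning:
  (U=1, W=1, Y=0, Z=2, X=0) weight 1/432
  (U=1, W=1, Y=0, Z=2, X=1) weight 1/432
  (U=1, W=1, Y=0, Z=2, X=2) weight 1/432
  (U=1, W=1, Y=0, Z=2, X=3) weight 1/432
  (U=1, W=1, Y=1, Z=1, X=0) weight 1/432
  (U=1, W=1, Y=1, Z=1, X=1) weight 1/432
  (U=1, W=1, Y=1, Z=1, X=2) weight 1/432
  (U=1, W=1, Y=1, Z=1, X=3) weight 1/432
  (U=1, W=1, Y=2, Z=0, X=0) weight 1/432
  (U=1, W=2, Y=0, Z=3, X=0) weight 1/432
  … 98 more
Group by Z:
  weight(Z=0) = 1/36
  weight(Z=1) = 1/12
  weight(Z=2) = 1/12
  weight(Z=3) = 1/18
Total weight = 1/36 + 1/12 + 1/12 + 1/18 = 1/4
P(Z=0 | obs) = 1/36 / 1/4 = 1/9
P(Z=1 | obs) = 1/12 / 1/4 = 1/3
P(Z=2 | obs) = 1/12 / 1/4 = 1/3
P(Z=3 | obs) = 1/18 / 1/4 = 2/9

P(Z = 0 | obs) = 1/9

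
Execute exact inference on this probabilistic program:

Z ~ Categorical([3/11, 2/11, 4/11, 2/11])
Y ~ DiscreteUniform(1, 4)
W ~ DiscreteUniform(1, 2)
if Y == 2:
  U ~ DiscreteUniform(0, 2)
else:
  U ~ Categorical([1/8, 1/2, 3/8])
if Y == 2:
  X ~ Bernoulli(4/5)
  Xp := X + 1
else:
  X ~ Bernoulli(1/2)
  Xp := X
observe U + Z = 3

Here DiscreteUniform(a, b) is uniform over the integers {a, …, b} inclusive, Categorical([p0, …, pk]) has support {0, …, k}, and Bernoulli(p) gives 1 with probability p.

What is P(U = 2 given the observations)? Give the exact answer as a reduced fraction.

P(U = 2 | obs) = 1/4

Enumerate traces; 48 have nonzero weight after conditioning:
  (Z=1, Y=1, W=1, U=2, X=0) weight 3/704
  (Z=1, Y=1, W=1, U=2, X=1) weight 3/704
  (Z=1, Y=1, W=2, U=2, X=0) weight 3/704
  (Z=1, Y=1, W=2, U=2, X=1) weight 3/704
  (Z=1, Y=2, W=1, U=2, X=0) weight 1/660
  (Z=1, Y=2, W=1, U=2, X=1) weight 1/165
  (Z=1, Y=2, W=2, U=2, X=0) weight 1/660
  (Z=1, Y=2, W=2, U=2, X=1) weight 1/165
  (Z=2, Y=1, W=1, U=1, X=0) weight 1/88
  (Z=3, Y=1, W=1, U=0, X=0) weight 1/704
  … 38 more
Group by U:
  weight(U=0) = 17/528
  weight(U=1) = 1/6
  weight(U=2) = 35/528
Total weight = 17/528 + 1/6 + 35/528 = 35/132
P(U=0 | obs) = 17/528 / 35/132 = 17/140
P(U=1 | obs) = 1/6 / 35/132 = 22/35
P(U=2 | obs) = 35/528 / 35/132 = 1/4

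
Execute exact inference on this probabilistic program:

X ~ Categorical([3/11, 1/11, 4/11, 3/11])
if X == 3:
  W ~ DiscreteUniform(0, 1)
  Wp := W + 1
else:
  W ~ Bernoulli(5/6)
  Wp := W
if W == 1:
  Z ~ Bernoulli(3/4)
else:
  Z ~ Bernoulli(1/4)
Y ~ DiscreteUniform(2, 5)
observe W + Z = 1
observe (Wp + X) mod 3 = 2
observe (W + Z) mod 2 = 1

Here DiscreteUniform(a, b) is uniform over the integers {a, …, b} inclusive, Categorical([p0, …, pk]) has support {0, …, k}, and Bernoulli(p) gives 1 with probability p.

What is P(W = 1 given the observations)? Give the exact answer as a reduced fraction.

Enumerate traces; 12 have nonzero weight after conditioning:
  (X=1, W=1, Z=0, Y=2) weight 5/1056
  (X=1, W=1, Z=0, Y=3) weight 5/1056
  (X=1, W=1, Z=0, Y=4) weight 5/1056
  (X=1, W=1, Z=0, Y=5) weight 5/1056
  (X=2, W=0, Z=1, Y=2) weight 1/264
  (X=2, W=0, Z=1, Y=3) weight 1/264
  (X=2, W=0, Z=1, Y=4) weight 1/264
  (X=2, W=0, Z=1, Y=5) weight 1/264
  … 4 more
Group by W:
  weight(W=0) = 1/66
  weight(W=1) = 7/132
Total weight = 1/66 + 7/132 = 3/44
P(W=0 | obs) = 1/66 / 3/44 = 2/9
P(W=1 | obs) = 7/132 / 3/44 = 7/9

P(W = 1 | obs) = 7/9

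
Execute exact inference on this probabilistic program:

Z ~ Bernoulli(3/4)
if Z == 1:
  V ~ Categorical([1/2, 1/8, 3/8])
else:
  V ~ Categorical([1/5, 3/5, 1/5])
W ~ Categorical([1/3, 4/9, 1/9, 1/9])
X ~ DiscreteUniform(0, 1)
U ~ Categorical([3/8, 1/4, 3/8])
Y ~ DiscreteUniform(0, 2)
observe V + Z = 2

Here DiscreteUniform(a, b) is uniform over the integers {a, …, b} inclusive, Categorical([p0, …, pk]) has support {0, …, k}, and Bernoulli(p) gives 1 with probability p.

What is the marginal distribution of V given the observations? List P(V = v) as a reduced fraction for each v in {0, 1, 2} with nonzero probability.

Enumerate traces; 144 have nonzero weight after conditioning:
  (Z=0, V=2, W=0, X=0, U=0, Y=0) weight 1/960
  (Z=0, V=2, W=0, X=0, U=0, Y=1) weight 1/960
  (Z=0, V=2, W=0, X=0, U=0, Y=2) weight 1/960
  (Z=0, V=2, W=0, X=0, U=1, Y=0) weight 1/1440
  (Z=0, V=2, W=0, X=0, U=1, Y=1) weight 1/1440
  (Z=0, V=2, W=0, X=0, U=1, Y=2) weight 1/1440
  (Z=0, V=2, W=0, X=0, U=2, Y=0) weight 1/960
  (Z=0, V=2, W=0, X=0, U=2, Y=1) weight 1/960
  (Z=1, V=1, W=0, X=0, U=0, Y=0) weight 1/512
  … 135 more
Group by V:
  weight(V=1) = 3/32
  weight(V=2) = 1/20
Total weight = 3/32 + 1/20 = 23/160
P(V=1 | obs) = 3/32 / 23/160 = 15/23
P(V=2 | obs) = 1/20 / 23/160 = 8/23

P(V=1) = 15/23, P(V=2) = 8/23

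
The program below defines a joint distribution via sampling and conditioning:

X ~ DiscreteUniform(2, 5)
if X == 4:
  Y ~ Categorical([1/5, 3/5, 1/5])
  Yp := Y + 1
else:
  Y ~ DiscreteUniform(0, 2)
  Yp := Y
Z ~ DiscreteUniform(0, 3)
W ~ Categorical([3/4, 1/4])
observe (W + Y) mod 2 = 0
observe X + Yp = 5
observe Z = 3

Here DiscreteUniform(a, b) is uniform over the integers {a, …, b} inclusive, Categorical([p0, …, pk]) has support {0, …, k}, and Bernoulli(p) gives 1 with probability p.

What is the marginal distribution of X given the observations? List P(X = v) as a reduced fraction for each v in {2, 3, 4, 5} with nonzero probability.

Enumerate traces; 3 have nonzero weight after conditioning:
  (X=3, Y=2, Z=3, W=0) weight 1/64
  (X=4, Y=0, Z=3, W=0) weight 3/320
  (X=5, Y=0, Z=3, W=0) weight 1/64
Group by X:
  weight(X=3) = 1/64
  weight(X=4) = 3/320
  weight(X=5) = 1/64
Total weight = 1/64 + 3/320 + 1/64 = 13/320
P(X=3 | obs) = 1/64 / 13/320 = 5/13
P(X=4 | obs) = 3/320 / 13/320 = 3/13
P(X=5 | obs) = 1/64 / 13/320 = 5/13

P(X=3) = 5/13, P(X=4) = 3/13, P(X=5) = 5/13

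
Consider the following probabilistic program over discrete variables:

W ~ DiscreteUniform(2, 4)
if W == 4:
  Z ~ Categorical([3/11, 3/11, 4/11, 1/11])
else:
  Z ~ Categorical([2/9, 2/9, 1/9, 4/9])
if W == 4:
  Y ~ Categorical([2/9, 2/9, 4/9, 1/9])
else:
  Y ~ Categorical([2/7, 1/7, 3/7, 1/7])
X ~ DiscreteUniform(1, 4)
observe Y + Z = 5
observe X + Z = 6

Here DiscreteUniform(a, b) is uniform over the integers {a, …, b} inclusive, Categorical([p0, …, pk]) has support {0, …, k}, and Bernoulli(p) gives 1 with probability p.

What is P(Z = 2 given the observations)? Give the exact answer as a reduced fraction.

P(Z = 2 | obs) = 25/171

Enumerate traces; 6 have nonzero weight after conditioning:
  (W=2, Z=2, Y=3, X=4) weight 1/756
  (W=2, Z=3, Y=2, X=3) weight 1/63
  (W=3, Z=2, Y=3, X=4) weight 1/756
  (W=3, Z=3, Y=2, X=3) weight 1/63
  (W=4, Z=2, Y=3, X=4) weight 1/297
  (W=4, Z=3, Y=2, X=3) weight 1/297
Group by Z:
  weight(Z=2) = 25/4158
  weight(Z=3) = 73/2079
Total weight = 25/4158 + 73/2079 = 19/462
P(Z=2 | obs) = 25/4158 / 19/462 = 25/171
P(Z=3 | obs) = 73/2079 / 19/462 = 146/171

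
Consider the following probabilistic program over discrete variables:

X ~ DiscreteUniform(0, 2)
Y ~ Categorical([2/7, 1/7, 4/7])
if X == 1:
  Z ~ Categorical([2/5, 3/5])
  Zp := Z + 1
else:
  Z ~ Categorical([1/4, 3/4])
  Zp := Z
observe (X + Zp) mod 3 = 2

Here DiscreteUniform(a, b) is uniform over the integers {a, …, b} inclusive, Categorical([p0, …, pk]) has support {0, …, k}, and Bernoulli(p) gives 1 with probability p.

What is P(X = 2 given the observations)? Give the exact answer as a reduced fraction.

P(X = 2 | obs) = 5/13

Enumerate traces; 6 have nonzero weight after conditioning:
  (X=1, Y=0, Z=0) weight 4/105
  (X=1, Y=1, Z=0) weight 2/105
  (X=1, Y=2, Z=0) weight 8/105
  (X=2, Y=0, Z=0) weight 1/42
  (X=2, Y=1, Z=0) weight 1/84
  (X=2, Y=2, Z=0) weight 1/21
Group by X:
  weight(X=1) = 2/15
  weight(X=2) = 1/12
Total weight = 2/15 + 1/12 = 13/60
P(X=1 | obs) = 2/15 / 13/60 = 8/13
P(X=2 | obs) = 1/12 / 13/60 = 5/13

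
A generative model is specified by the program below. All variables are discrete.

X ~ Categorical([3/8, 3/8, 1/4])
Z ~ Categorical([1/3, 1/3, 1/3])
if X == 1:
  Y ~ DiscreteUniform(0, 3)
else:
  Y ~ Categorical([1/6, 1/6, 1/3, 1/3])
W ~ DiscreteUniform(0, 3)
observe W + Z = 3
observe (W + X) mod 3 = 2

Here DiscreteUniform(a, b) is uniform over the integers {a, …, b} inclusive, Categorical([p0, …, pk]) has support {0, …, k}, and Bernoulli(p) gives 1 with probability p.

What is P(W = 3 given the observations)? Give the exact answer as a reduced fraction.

Enumerate traces; 12 have nonzero weight after conditioning:
  (X=0, Z=1, Y=0, W=2) weight 1/192
  (X=0, Z=1, Y=1, W=2) weight 1/192
  (X=0, Z=1, Y=2, W=2) weight 1/96
  (X=0, Z=1, Y=3, W=2) weight 1/96
  (X=1, Z=2, Y=0, W=1) weight 1/128
  (X=1, Z=2, Y=1, W=1) weight 1/128
  (X=1, Z=2, Y=2, W=1) weight 1/128
  (X=1, Z=2, Y=3, W=1) weight 1/128
  (X=2, Z=0, Y=0, W=3) weight 1/288
  … 3 more
Group by W:
  weight(W=1) = 1/32
  weight(W=2) = 1/32
  weight(W=3) = 1/48
Total weight = 1/32 + 1/32 + 1/48 = 1/12
P(W=1 | obs) = 1/32 / 1/12 = 3/8
P(W=2 | obs) = 1/32 / 1/12 = 3/8
P(W=3 | obs) = 1/48 / 1/12 = 1/4

P(W = 3 | obs) = 1/4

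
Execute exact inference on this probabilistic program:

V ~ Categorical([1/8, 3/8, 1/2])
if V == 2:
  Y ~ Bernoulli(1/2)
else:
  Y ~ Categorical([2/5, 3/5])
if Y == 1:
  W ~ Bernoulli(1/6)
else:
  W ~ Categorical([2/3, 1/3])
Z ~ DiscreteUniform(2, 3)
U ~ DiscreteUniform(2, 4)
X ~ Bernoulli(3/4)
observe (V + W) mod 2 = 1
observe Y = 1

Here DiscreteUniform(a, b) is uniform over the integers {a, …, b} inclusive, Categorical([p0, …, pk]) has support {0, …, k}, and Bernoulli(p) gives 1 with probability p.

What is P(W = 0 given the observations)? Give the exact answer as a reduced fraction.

Enumerate traces; 36 have nonzero weight after conditioning:
  (V=0, Y=1, W=1, Z=2, U=2, X=0) weight 1/1920
  (V=0, Y=1, W=1, Z=2, U=2, X=1) weight 1/640
  (V=0, Y=1, W=1, Z=2, U=3, X=0) weight 1/1920
  (V=0, Y=1, W=1, Z=2, U=3, X=1) weight 1/640
  (V=0, Y=1, W=1, Z=2, U=4, X=0) weight 1/1920
  (V=0, Y=1, W=1, Z=2, U=4, X=1) weight 1/640
  (V=0, Y=1, W=1, Z=3, U=2, X=0) weight 1/1920
  (V=0, Y=1, W=1, Z=3, U=2, X=1) weight 1/640
  (V=1, Y=1, W=0, Z=2, U=2, X=0) weight 1/128
  … 27 more
Group by W:
  weight(W=0) = 3/16
  weight(W=1) = 13/240
Total weight = 3/16 + 13/240 = 29/120
P(W=0 | obs) = 3/16 / 29/120 = 45/58
P(W=1 | obs) = 13/240 / 29/120 = 13/58

P(W = 0 | obs) = 45/58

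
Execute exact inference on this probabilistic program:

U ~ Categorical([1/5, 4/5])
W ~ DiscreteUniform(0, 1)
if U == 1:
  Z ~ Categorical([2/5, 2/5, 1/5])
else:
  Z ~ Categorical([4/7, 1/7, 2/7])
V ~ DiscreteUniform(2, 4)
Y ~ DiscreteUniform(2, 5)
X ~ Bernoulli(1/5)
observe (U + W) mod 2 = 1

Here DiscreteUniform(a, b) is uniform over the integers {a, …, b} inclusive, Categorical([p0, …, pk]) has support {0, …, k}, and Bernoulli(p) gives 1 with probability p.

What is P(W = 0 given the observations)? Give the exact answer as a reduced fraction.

P(W = 0 | obs) = 4/5

Enumerate traces; 144 have nonzero weight after conditioning:
  (U=0, W=1, Z=0, V=2, Y=2, X=0) weight 2/525
  (U=0, W=1, Z=0, V=2, Y=2, X=1) weight 1/1050
  (U=0, W=1, Z=0, V=2, Y=3, X=0) weight 2/525
  (U=0, W=1, Z=0, V=2, Y=3, X=1) weight 1/1050
  (U=0, W=1, Z=0, V=2, Y=4, X=0) weight 2/525
  (U=0, W=1, Z=0, V=2, Y=4, X=1) weight 1/1050
  (U=0, W=1, Z=0, V=2, Y=5, X=0) weight 2/525
  (U=0, W=1, Z=0, V=2, Y=5, X=1) weight 1/1050
  (U=1, W=0, Z=0, V=2, Y=2, X=0) weight 4/375
  … 135 more
Group by W:
  weight(W=0) = 2/5
  weight(W=1) = 1/10
Total weight = 2/5 + 1/10 = 1/2
P(W=0 | obs) = 2/5 / 1/2 = 4/5
P(W=1 | obs) = 1/10 / 1/2 = 1/5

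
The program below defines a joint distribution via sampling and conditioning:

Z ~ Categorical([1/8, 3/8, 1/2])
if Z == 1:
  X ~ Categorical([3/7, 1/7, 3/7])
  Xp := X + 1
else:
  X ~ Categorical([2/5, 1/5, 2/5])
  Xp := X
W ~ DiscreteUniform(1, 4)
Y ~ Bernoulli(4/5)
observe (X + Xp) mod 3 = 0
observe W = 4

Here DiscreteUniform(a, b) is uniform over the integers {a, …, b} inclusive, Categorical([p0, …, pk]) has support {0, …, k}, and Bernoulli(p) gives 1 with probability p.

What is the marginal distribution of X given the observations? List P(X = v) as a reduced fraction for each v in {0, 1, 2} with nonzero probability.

P(X=0) = 14/17, P(X=1) = 3/17

Enumerate traces; 6 have nonzero weight after conditioning:
  (Z=0, X=0, W=4, Y=0) weight 1/400
  (Z=0, X=0, W=4, Y=1) weight 1/100
  (Z=1, X=1, W=4, Y=0) weight 3/1120
  (Z=1, X=1, W=4, Y=1) weight 3/280
  (Z=2, X=0, W=4, Y=0) weight 1/100
  (Z=2, X=0, W=4, Y=1) weight 1/25
Group by X:
  weight(X=0) = 1/16
  weight(X=1) = 3/224
Total weight = 1/16 + 3/224 = 17/224
P(X=0 | obs) = 1/16 / 17/224 = 14/17
P(X=1 | obs) = 3/224 / 17/224 = 3/17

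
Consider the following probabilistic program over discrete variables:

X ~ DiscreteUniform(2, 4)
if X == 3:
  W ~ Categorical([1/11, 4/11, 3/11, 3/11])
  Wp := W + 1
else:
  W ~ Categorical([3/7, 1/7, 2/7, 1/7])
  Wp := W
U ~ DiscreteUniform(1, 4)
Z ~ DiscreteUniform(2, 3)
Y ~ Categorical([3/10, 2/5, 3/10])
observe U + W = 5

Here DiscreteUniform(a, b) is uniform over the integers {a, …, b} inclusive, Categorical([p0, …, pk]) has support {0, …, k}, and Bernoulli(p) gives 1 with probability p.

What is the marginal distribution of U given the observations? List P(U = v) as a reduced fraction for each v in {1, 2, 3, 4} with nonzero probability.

Enumerate traces; 54 have nonzero weight after conditioning:
  (X=2, W=1, U=4, Z=2, Y=0) weight 1/560
  (X=2, W=1, U=4, Z=2, Y=1) weight 1/420
  (X=2, W=1, U=4, Z=2, Y=2) weight 1/560
  (X=2, W=1, U=4, Z=3, Y=0) weight 1/560
  (X=2, W=1, U=4, Z=3, Y=1) weight 1/420
  (X=2, W=1, U=4, Z=3, Y=2) weight 1/560
  (X=2, W=2, U=3, Z=2, Y=0) weight 1/280
  (X=2, W=2, U=3, Z=2, Y=1) weight 1/210
  (X=2, W=3, U=2, Z=2, Y=0) weight 1/560
  … 45 more
Group by U:
  weight(U=2) = 43/924
  weight(U=3) = 65/924
  weight(U=4) = 25/462
Total weight = 43/924 + 65/924 + 25/462 = 79/462
P(U=2 | obs) = 43/924 / 79/462 = 43/158
P(U=3 | obs) = 65/924 / 79/462 = 65/158
P(U=4 | obs) = 25/462 / 79/462 = 25/79

P(U=2) = 43/158, P(U=3) = 65/158, P(U=4) = 25/79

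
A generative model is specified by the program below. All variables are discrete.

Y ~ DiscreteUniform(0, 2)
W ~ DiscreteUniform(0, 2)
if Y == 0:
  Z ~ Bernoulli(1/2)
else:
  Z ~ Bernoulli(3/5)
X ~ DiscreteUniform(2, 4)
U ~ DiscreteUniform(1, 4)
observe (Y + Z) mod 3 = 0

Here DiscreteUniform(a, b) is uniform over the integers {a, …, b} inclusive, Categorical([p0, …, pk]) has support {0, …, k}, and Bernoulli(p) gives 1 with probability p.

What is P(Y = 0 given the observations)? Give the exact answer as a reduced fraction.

Enumerate traces; 72 have nonzero weight after conditioning:
  (Y=0, W=0, Z=0, X=2, U=1) weight 1/216
  (Y=0, W=0, Z=0, X=2, U=2) weight 1/216
  (Y=0, W=0, Z=0, X=2, U=3) weight 1/216
  (Y=0, W=0, Z=0, X=2, U=4) weight 1/216
  (Y=0, W=0, Z=0, X=3, U=1) weight 1/216
  (Y=0, W=0, Z=0, X=3, U=2) weight 1/216
  (Y=0, W=0, Z=0, X=3, U=3) weight 1/216
  (Y=0, W=0, Z=0, X=3, U=4) weight 1/216
  (Y=2, W=0, Z=1, X=2, U=1) weight 1/180
  … 63 more
Group by Y:
  weight(Y=0) = 1/6
  weight(Y=2) = 1/5
Total weight = 1/6 + 1/5 = 11/30
P(Y=0 | obs) = 1/6 / 11/30 = 5/11
P(Y=2 | obs) = 1/5 / 11/30 = 6/11

P(Y = 0 | obs) = 5/11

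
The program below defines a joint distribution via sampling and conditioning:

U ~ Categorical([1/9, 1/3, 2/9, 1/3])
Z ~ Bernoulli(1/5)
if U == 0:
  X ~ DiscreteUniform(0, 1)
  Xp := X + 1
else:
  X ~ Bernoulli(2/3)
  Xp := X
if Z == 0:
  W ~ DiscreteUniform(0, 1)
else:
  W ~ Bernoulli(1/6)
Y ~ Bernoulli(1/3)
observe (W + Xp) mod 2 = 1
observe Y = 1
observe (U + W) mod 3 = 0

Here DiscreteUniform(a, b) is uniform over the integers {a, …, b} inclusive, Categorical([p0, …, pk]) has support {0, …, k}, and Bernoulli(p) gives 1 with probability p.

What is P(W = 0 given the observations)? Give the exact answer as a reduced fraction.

Enumerate traces; 6 have nonzero weight after conditioning:
  (U=0, Z=0, X=0, W=0, Y=1) weight 1/135
  (U=0, Z=1, X=0, W=0, Y=1) weight 1/324
  (U=2, Z=0, X=0, W=1, Y=1) weight 4/405
  (U=2, Z=1, X=0, W=1, Y=1) weight 1/1215
  (U=3, Z=0, X=1, W=0, Y=1) weight 4/135
  (U=3, Z=1, X=1, W=0, Y=1) weight 1/81
Group by W:
  weight(W=0) = 17/324
  weight(W=1) = 13/1215
Total weight = 17/324 + 13/1215 = 307/4860
P(W=0 | obs) = 17/324 / 307/4860 = 255/307
P(W=1 | obs) = 13/1215 / 307/4860 = 52/307

P(W = 0 | obs) = 255/307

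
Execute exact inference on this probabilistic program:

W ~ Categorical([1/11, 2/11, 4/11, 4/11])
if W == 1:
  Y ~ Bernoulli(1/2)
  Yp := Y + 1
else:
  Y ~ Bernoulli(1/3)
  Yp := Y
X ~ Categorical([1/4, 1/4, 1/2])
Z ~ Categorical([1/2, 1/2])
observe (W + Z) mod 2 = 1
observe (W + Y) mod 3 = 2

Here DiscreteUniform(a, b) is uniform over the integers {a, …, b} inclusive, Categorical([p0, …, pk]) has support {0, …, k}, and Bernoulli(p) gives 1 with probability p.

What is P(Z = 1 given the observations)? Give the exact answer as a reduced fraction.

P(Z = 1 | obs) = 8/11

Enumerate traces; 6 have nonzero weight after conditioning:
  (W=1, Y=1, X=0, Z=0) weight 1/88
  (W=1, Y=1, X=1, Z=0) weight 1/88
  (W=1, Y=1, X=2, Z=0) weight 1/44
  (W=2, Y=0, X=0, Z=1) weight 1/33
  (W=2, Y=0, X=1, Z=1) weight 1/33
  (W=2, Y=0, X=2, Z=1) weight 2/33
Group by Z:
  weight(Z=0) = 1/22
  weight(Z=1) = 4/33
Total weight = 1/22 + 4/33 = 1/6
P(Z=0 | obs) = 1/22 / 1/6 = 3/11
P(Z=1 | obs) = 4/33 / 1/6 = 8/11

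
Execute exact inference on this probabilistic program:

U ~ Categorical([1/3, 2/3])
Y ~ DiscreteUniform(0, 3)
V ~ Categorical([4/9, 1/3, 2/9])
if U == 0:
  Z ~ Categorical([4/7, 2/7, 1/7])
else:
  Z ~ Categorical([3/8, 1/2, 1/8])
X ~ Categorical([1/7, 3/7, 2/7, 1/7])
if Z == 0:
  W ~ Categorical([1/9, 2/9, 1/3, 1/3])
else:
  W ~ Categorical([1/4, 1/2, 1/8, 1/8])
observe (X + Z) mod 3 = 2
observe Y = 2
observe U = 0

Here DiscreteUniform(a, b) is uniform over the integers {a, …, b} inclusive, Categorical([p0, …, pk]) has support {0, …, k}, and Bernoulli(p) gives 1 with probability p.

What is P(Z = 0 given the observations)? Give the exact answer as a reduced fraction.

Enumerate traces; 48 have nonzero weight after conditioning:
  (U=0, Y=2, V=0, Z=0, X=2, W=0) weight 8/11907
  (U=0, Y=2, V=0, Z=0, X=2, W=1) weight 16/11907
  (U=0, Y=2, V=0, Z=0, X=2, W=2) weight 8/3969
  (U=0, Y=2, V=0, Z=0, X=2, W=3) weight 8/3969
  (U=0, Y=2, V=0, Z=1, X=1, W=0) weight 1/882
  (U=0, Y=2, V=0, Z=1, X=1, W=1) weight 1/441
  (U=0, Y=2, V=0, Z=1, X=1, W=2) weight 1/1764
  (U=0, Y=2, V=0, Z=1, X=1, W=3) weight 1/1764
  (U=0, Y=2, V=0, Z=2, X=0, W=0) weight 1/5292
  … 39 more
Group by Z:
  weight(Z=0) = 2/147
  weight(Z=1) = 1/98
  weight(Z=2) = 1/294
Total weight = 2/147 + 1/98 + 1/294 = 4/147
P(Z=0 | obs) = 2/147 / 4/147 = 1/2
P(Z=1 | obs) = 1/98 / 4/147 = 3/8
P(Z=2 | obs) = 1/294 / 4/147 = 1/8

P(Z = 0 | obs) = 1/2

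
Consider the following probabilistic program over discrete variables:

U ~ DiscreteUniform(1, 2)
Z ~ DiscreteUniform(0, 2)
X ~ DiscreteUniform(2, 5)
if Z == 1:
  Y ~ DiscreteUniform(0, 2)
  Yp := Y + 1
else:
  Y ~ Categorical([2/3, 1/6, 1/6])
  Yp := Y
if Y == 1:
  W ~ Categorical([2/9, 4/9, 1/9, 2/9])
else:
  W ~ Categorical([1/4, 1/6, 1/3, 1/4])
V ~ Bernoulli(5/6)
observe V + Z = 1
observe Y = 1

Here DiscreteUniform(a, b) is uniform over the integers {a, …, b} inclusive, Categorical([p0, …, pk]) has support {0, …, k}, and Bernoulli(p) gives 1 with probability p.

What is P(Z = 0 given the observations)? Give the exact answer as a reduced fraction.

P(Z = 0 | obs) = 5/7

Enumerate traces; 64 have nonzero weight after conditioning:
  (U=1, Z=0, X=2, Y=1, W=0, V=1) weight 5/3888
  (U=1, Z=0, X=2, Y=1, W=1, V=1) weight 5/1944
  (U=1, Z=0, X=2, Y=1, W=2, V=1) weight 5/7776
  (U=1, Z=0, X=2, Y=1, W=3, V=1) weight 5/3888
  (U=1, Z=0, X=3, Y=1, W=0, V=1) weight 5/3888
  (U=1, Z=0, X=3, Y=1, W=1, V=1) weight 5/1944
  (U=1, Z=0, X=3, Y=1, W=2, V=1) weight 5/7776
  (U=1, Z=0, X=3, Y=1, W=3, V=1) weight 5/3888
  (U=1, Z=1, X=2, Y=1, W=0, V=0) weight 1/1944
  … 55 more
Group by Z:
  weight(Z=0) = 5/108
  weight(Z=1) = 1/54
Total weight = 5/108 + 1/54 = 7/108
P(Z=0 | obs) = 5/108 / 7/108 = 5/7
P(Z=1 | obs) = 1/54 / 7/108 = 2/7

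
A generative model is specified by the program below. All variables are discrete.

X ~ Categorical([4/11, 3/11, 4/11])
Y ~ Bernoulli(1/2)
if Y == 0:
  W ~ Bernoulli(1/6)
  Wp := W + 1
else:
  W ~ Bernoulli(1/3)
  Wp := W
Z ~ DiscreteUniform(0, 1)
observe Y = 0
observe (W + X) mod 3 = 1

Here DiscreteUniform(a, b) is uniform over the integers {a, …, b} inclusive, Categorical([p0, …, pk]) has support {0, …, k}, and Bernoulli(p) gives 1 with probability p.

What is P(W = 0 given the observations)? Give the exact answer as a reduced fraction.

Enumerate traces; 4 have nonzero weight after conditioning:
  (X=0, Y=0, W=1, Z=0) weight 1/66
  (X=0, Y=0, W=1, Z=1) weight 1/66
  (X=1, Y=0, W=0, Z=0) weight 5/88
  (X=1, Y=0, W=0, Z=1) weight 5/88
Group by W:
  weight(W=0) = 5/44
  weight(W=1) = 1/33
Total weight = 5/44 + 1/33 = 19/132
P(W=0 | obs) = 5/44 / 19/132 = 15/19
P(W=1 | obs) = 1/33 / 19/132 = 4/19

P(W = 0 | obs) = 15/19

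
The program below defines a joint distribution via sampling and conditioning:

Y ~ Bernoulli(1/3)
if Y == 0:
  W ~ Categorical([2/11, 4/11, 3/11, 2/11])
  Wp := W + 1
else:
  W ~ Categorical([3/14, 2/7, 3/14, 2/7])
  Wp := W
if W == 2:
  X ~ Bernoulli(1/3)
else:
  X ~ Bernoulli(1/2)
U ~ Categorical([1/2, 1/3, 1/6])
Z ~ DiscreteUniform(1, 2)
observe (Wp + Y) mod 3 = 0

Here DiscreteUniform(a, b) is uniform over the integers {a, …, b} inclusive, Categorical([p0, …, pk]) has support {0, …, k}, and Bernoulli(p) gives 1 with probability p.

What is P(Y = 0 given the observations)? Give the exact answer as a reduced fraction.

P(Y = 0 | obs) = 28/39

Enumerate traces; 24 have nonzero weight after conditioning:
  (Y=0, W=2, X=0, U=0, Z=1) weight 1/33
  (Y=0, W=2, X=0, U=0, Z=2) weight 1/33
  (Y=0, W=2, X=0, U=1, Z=1) weight 2/99
  (Y=0, W=2, X=0, U=1, Z=2) weight 2/99
  (Y=0, W=2, X=0, U=2, Z=1) weight 1/99
  (Y=0, W=2, X=0, U=2, Z=2) weight 1/99
  (Y=0, W=2, X=1, U=0, Z=1) weight 1/66
  (Y=0, W=2, X=1, U=0, Z=2) weight 1/66
  (Y=1, W=2, X=0, U=0, Z=1) weight 1/84
  … 15 more
Group by Y:
  weight(Y=0) = 2/11
  weight(Y=1) = 1/14
Total weight = 2/11 + 1/14 = 39/154
P(Y=0 | obs) = 2/11 / 39/154 = 28/39
P(Y=1 | obs) = 1/14 / 39/154 = 11/39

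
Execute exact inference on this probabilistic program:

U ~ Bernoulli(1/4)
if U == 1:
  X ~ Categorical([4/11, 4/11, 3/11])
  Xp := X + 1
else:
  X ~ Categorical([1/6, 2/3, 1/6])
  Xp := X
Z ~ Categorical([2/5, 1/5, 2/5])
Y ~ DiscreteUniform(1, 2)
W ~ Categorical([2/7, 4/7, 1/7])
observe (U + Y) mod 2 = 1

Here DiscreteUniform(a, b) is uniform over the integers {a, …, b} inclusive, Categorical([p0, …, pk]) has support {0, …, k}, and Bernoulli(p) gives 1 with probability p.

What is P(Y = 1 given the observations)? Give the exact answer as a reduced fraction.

Enumerate traces; 54 have nonzero weight after conditioning:
  (U=0, X=0, Z=0, Y=1, W=0) weight 1/140
  (U=0, X=0, Z=0, Y=1, W=1) weight 1/70
  (U=0, X=0, Z=0, Y=1, W=2) weight 1/280
  (U=0, X=0, Z=1, Y=1, W=0) weight 1/280
  (U=0, X=0, Z=1, Y=1, W=1) weight 1/140
  (U=0, X=0, Z=1, Y=1, W=2) weight 1/560
  (U=0, X=0, Z=2, Y=1, W=0) weight 1/140
  (U=0, X=0, Z=2, Y=1, W=1) weight 1/70
  (U=1, X=0, Z=0, Y=2, W=0) weight 2/385
  … 45 more
Group by Y:
  weight(Y=1) = 3/8
  weight(Y=2) = 1/8
Total weight = 3/8 + 1/8 = 1/2
P(Y=1 | obs) = 3/8 / 1/2 = 3/4
P(Y=2 | obs) = 1/8 / 1/2 = 1/4

P(Y = 1 | obs) = 3/4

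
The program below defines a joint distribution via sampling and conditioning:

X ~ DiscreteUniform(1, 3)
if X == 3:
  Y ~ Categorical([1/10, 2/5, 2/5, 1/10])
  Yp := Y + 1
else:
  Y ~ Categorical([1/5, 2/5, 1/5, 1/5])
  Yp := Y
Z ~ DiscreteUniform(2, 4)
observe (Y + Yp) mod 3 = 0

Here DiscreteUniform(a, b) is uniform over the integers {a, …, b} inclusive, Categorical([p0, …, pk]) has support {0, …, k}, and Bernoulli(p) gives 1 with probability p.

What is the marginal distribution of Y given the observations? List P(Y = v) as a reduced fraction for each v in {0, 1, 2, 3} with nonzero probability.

Enumerate traces; 15 have nonzero weight after conditioning:
  (X=1, Y=0, Z=2) weight 1/45
  (X=1, Y=0, Z=3) weight 1/45
  (X=1, Y=0, Z=4) weight 1/45
  (X=1, Y=3, Z=2) weight 1/45
  (X=1, Y=3, Z=3) weight 1/45
  (X=1, Y=3, Z=4) weight 1/45
  (X=2, Y=0, Z=2) weight 1/45
  (X=2, Y=0, Z=3) weight 1/45
  (X=3, Y=1, Z=2) weight 2/45
  … 6 more
Group by Y:
  weight(Y=0) = 2/15
  weight(Y=1) = 2/15
  weight(Y=3) = 2/15
Total weight = 2/15 + 2/15 + 2/15 = 2/5
P(Y=0 | obs) = 2/15 / 2/5 = 1/3
P(Y=1 | obs) = 2/15 / 2/5 = 1/3
P(Y=3 | obs) = 2/15 / 2/5 = 1/3

P(Y=0) = 1/3, P(Y=1) = 1/3, P(Y=3) = 1/3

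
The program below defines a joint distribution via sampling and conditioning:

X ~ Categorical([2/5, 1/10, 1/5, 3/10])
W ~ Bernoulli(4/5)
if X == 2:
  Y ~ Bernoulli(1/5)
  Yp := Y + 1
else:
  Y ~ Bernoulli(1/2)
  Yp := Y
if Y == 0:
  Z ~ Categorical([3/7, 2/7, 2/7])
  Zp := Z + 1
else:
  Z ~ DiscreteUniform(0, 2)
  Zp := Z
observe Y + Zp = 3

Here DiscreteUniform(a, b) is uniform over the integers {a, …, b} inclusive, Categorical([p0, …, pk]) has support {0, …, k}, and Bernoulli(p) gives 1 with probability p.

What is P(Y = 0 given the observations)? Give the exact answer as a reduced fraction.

P(Y = 0 | obs) = 12/23

Enumerate traces; 16 have nonzero weight after conditioning:
  (X=0, W=0, Y=0, Z=2) weight 2/175
  (X=0, W=0, Y=1, Z=2) weight 1/75
  (X=0, W=1, Y=0, Z=2) weight 8/175
  (X=0, W=1, Y=1, Z=2) weight 4/75
  (X=1, W=0, Y=0, Z=2) weight 1/350
  (X=1, W=0, Y=1, Z=2) weight 1/300
  (X=1, W=1, Y=0, Z=2) weight 2/175
  (X=1, W=1, Y=1, Z=2) weight 1/75
  … 8 more
Group by Y:
  weight(Y=0) = 4/25
  weight(Y=1) = 11/75
Total weight = 4/25 + 11/75 = 23/75
P(Y=0 | obs) = 4/25 / 23/75 = 12/23
P(Y=1 | obs) = 11/75 / 23/75 = 11/23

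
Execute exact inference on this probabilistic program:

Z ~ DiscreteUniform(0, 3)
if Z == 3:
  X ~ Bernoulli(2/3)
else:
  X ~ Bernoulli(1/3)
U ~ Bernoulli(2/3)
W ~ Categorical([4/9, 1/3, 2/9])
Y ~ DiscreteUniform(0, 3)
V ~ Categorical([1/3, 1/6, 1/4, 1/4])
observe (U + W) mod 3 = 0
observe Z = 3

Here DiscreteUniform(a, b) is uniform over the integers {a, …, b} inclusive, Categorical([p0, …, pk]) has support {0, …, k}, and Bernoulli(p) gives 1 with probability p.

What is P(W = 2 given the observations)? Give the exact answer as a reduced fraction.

P(W = 2 | obs) = 1/2

Enumerate traces; 64 have nonzero weight after conditioning:
  (Z=3, X=0, U=0, W=0, Y=0, V=0) weight 1/972
  (Z=3, X=0, U=0, W=0, Y=0, V=1) weight 1/1944
  (Z=3, X=0, U=0, W=0, Y=0, V=2) weight 1/1296
  (Z=3, X=0, U=0, W=0, Y=0, V=3) weight 1/1296
  (Z=3, X=0, U=0, W=0, Y=1, V=0) weight 1/972
  (Z=3, X=0, U=0, W=0, Y=1, V=1) weight 1/1944
  (Z=3, X=0, U=0, W=0, Y=1, V=2) weight 1/1296
  (Z=3, X=0, U=0, W=0, Y=1, V=3) weight 1/1296
  (Z=3, X=0, U=1, W=2, Y=0, V=0) weight 1/972
  … 55 more
Group by W:
  weight(W=0) = 1/27
  weight(W=2) = 1/27
Total weight = 1/27 + 1/27 = 2/27
P(W=0 | obs) = 1/27 / 2/27 = 1/2
P(W=2 | obs) = 1/27 / 2/27 = 1/2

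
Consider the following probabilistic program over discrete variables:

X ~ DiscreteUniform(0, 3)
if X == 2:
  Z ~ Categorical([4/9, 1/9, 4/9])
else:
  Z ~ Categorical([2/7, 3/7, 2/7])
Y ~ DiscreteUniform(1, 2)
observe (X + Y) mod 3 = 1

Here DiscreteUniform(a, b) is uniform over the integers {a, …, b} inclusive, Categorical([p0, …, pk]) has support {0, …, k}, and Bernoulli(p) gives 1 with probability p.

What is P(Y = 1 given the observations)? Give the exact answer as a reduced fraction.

Enumerate traces; 9 have nonzero weight after conditioning:
  (X=0, Z=0, Y=1) weight 1/28
  (X=0, Z=1, Y=1) weight 3/56
  (X=0, Z=2, Y=1) weight 1/28
  (X=2, Z=0, Y=2) weight 1/18
  (X=2, Z=1, Y=2) weight 1/72
  (X=2, Z=2, Y=2) weight 1/18
  (X=3, Z=0, Y=1) weight 1/28
  (X=3, Z=1, Y=1) weight 3/56
  … 1 more
Group by Y:
  weight(Y=1) = 1/4
  weight(Y=2) = 1/8
Total weight = 1/4 + 1/8 = 3/8
P(Y=1 | obs) = 1/4 / 3/8 = 2/3
P(Y=2 | obs) = 1/8 / 3/8 = 1/3

P(Y = 1 | obs) = 2/3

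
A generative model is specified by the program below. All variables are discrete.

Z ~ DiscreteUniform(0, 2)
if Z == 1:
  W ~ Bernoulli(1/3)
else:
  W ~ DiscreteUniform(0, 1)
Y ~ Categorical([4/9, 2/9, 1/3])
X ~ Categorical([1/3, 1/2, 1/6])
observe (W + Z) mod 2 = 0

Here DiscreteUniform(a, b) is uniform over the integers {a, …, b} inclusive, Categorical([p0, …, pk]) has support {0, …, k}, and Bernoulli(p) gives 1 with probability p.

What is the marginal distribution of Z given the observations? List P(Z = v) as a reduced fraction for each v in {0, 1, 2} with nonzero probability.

P(Z=0) = 3/8, P(Z=1) = 1/4, P(Z=2) = 3/8

Enumerate traces; 27 have nonzero weight after conditioning:
  (Z=0, W=0, Y=0, X=0) weight 2/81
  (Z=0, W=0, Y=0, X=1) weight 1/27
  (Z=0, W=0, Y=0, X=2) weight 1/81
  (Z=0, W=0, Y=1, X=0) weight 1/81
  (Z=0, W=0, Y=1, X=1) weight 1/54
  (Z=0, W=0, Y=1, X=2) weight 1/162
  (Z=0, W=0, Y=2, X=0) weight 1/54
  (Z=0, W=0, Y=2, X=1) weight 1/36
  (Z=1, W=1, Y=0, X=0) weight 4/243
  (Z=2, W=0, Y=0, X=0) weight 2/81
  … 17 more
Group by Z:
  weight(Z=0) = 1/6
  weight(Z=1) = 1/9
  weight(Z=2) = 1/6
Total weight = 1/6 + 1/9 + 1/6 = 4/9
P(Z=0 | obs) = 1/6 / 4/9 = 3/8
P(Z=1 | obs) = 1/9 / 4/9 = 1/4
P(Z=2 | obs) = 1/6 / 4/9 = 3/8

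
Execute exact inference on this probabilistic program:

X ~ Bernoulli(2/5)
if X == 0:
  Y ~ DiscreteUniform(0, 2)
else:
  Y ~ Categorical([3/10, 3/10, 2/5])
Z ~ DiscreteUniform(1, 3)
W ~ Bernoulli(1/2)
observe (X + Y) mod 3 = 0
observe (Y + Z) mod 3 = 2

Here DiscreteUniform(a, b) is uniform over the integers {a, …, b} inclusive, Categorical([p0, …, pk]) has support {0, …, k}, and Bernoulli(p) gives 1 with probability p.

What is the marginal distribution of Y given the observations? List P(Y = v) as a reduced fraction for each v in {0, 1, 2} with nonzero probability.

Enumerate traces; 4 have nonzero weight after conditioning:
  (X=0, Y=0, Z=2, W=0) weight 1/30
  (X=0, Y=0, Z=2, W=1) weight 1/30
  (X=1, Y=2, Z=3, W=0) weight 2/75
  (X=1, Y=2, Z=3, W=1) weight 2/75
Group by Y:
  weight(Y=0) = 1/15
  weight(Y=2) = 4/75
Total weight = 1/15 + 4/75 = 3/25
P(Y=0 | obs) = 1/15 / 3/25 = 5/9
P(Y=2 | obs) = 4/75 / 3/25 = 4/9

P(Y=0) = 5/9, P(Y=2) = 4/9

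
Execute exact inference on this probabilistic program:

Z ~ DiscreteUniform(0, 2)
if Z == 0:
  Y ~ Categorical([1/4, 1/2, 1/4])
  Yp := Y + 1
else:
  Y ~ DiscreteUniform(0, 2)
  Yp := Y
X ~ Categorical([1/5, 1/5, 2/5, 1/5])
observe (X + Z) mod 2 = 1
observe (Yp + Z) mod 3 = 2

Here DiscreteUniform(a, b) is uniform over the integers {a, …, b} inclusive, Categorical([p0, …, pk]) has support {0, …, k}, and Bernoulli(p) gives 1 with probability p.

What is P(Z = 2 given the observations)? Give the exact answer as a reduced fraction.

P(Z = 2 | obs) = 1/4

Enumerate traces; 6 have nonzero weight after conditioning:
  (Z=0, Y=1, X=1) weight 1/30
  (Z=0, Y=1, X=3) weight 1/30
  (Z=1, Y=1, X=0) weight 1/45
  (Z=1, Y=1, X=2) weight 2/45
  (Z=2, Y=0, X=1) weight 1/45
  (Z=2, Y=0, X=3) weight 1/45
Group by Z:
  weight(Z=0) = 1/15
  weight(Z=1) = 1/15
  weight(Z=2) = 2/45
Total weight = 1/15 + 1/15 + 2/45 = 8/45
P(Z=0 | obs) = 1/15 / 8/45 = 3/8
P(Z=1 | obs) = 1/15 / 8/45 = 3/8
P(Z=2 | obs) = 2/45 / 8/45 = 1/4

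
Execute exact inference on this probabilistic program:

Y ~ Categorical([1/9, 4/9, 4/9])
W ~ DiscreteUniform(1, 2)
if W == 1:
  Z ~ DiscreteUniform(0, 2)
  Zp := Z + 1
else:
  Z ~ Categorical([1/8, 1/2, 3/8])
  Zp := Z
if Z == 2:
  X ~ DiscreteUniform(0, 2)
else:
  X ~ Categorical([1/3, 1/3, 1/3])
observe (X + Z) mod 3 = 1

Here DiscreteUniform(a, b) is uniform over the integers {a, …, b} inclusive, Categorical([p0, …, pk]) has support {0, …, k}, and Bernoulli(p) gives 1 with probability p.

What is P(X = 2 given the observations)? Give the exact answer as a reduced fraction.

P(X = 2 | obs) = 17/48

Enumerate traces; 18 have nonzero weight after conditioning:
  (Y=0, W=1, Z=0, X=1) weight 1/162
  (Y=0, W=1, Z=1, X=0) weight 1/162
  (Y=0, W=1, Z=2, X=2) weight 1/162
  (Y=0, W=2, Z=0, X=1) weight 1/432
  (Y=0, W=2, Z=1, X=0) weight 1/108
  (Y=0, W=2, Z=2, X=2) weight 1/144
  (Y=1, W=1, Z=0, X=1) weight 2/81
  (Y=1, W=1, Z=1, X=0) weight 2/81
  … 10 more
Group by X:
  weight(X=0) = 5/36
  weight(X=1) = 11/144
  weight(X=2) = 17/144
Total weight = 5/36 + 11/144 + 17/144 = 1/3
P(X=0 | obs) = 5/36 / 1/3 = 5/12
P(X=1 | obs) = 11/144 / 1/3 = 11/48
P(X=2 | obs) = 17/144 / 1/3 = 17/48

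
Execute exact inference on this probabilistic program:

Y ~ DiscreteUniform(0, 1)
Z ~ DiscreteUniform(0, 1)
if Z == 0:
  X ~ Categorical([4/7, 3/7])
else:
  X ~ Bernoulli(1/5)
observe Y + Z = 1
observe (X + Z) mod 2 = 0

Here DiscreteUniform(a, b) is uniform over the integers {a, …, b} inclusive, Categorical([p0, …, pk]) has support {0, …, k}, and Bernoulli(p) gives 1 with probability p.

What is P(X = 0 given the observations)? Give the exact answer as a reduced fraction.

Enumerate traces; 2 have nonzero weight after conditioning:
  (Y=0, Z=1, X=1) weight 1/20
  (Y=1, Z=0, X=0) weight 1/7
Group by X:
  weight(X=0) = 1/7
  weight(X=1) = 1/20
Total weight = 1/7 + 1/20 = 27/140
P(X=0 | obs) = 1/7 / 27/140 = 20/27
P(X=1 | obs) = 1/20 / 27/140 = 7/27

P(X = 0 | obs) = 20/27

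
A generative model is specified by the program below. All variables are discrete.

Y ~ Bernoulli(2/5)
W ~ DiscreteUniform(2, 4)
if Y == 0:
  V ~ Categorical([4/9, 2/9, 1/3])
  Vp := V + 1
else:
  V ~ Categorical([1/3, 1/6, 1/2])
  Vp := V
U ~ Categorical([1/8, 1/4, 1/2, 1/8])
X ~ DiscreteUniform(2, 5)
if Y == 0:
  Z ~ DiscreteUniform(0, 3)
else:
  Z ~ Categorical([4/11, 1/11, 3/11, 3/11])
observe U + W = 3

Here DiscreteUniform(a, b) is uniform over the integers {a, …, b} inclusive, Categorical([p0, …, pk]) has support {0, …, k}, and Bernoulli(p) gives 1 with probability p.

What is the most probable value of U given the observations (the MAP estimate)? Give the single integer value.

argmax_v P(U = v | obs) = 1

Enumerate traces; 192 have nonzero weight after conditioning:
  (Y=0, W=2, V=0, U=1, X=2, Z=0) weight 1/720
  (Y=0, W=2, V=0, U=1, X=2, Z=1) weight 1/720
  (Y=0, W=2, V=0, U=1, X=2, Z=2) weight 1/720
  (Y=0, W=2, V=0, U=1, X=2, Z=3) weight 1/720
  (Y=0, W=2, V=0, U=1, X=3, Z=0) weight 1/720
  (Y=0, W=2, V=0, U=1, X=3, Z=1) weight 1/720
  (Y=0, W=2, V=0, U=1, X=3, Z=2) weight 1/720
  (Y=0, W=2, V=0, U=1, X=3, Z=3) weight 1/720
  (Y=0, W=3, V=0, U=0, X=2, Z=0) weight 1/1440
  … 183 more
Group by U:
  weight(U=0) = 1/24
  weight(U=1) = 1/12
Total weight = 1/24 + 1/12 = 1/8
P(U=0 | obs) = 1/24 / 1/8 = 1/3
P(U=1 | obs) = 1/12 / 1/8 = 2/3
argmax = 1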